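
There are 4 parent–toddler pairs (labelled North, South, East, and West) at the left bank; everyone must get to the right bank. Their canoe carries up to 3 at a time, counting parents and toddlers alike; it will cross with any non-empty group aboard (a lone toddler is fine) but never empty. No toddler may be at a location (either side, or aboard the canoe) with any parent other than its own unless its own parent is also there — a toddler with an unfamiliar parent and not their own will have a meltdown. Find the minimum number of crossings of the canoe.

9

Counting alone: each trip to the right bank takes at most 3 across and each return brings at least 1 back, so after t trips out (and t−1 returns) at most 3t − (t−1) of the 8 are across; that first reaches 8 at t = 4, so at least 7 crossings are needed.
The safety rule pushes this higher. Following every safe sequence of crossings, the most of the 8 that can be at the right bank as the canoe arrives there on crossing 7 is 7 — never all 8.
So no plan with fewer than 9 crossings exists, and this one achieves 9:
1. parent North and toddler North cross → the right bank.
2. parent North crosses ← the left bank.
3. parent North, parent South, and toddler South cross → the right bank.
4. parent North and toddler North cross ← the left bank.
5. parent East, parent North, and parent West cross → the right bank.
6. toddler South crosses ← the left bank.
7. toddler North and toddler South cross → the right bank.
8. toddler North crosses ← the left bank.
9. toddler East, toddler North, and toddler West cross → the right bank.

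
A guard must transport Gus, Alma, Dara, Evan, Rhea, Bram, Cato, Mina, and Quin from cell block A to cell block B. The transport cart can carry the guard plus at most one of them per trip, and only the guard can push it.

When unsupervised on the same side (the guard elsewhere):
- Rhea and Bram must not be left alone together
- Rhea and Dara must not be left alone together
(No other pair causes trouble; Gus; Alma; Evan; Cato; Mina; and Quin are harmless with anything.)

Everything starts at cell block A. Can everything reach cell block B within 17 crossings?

Counting alone: the guard can take at most 1 across per trip to cell block B, so moving all 9 needs at least 9 loaded trips out, with a return between consecutive ones — at least 17 crossings.
The safety rule pushes this higher. Following every safe sequence of crossings, the most of the 9 that can be at cell block B as the transport cart arrives there on crossing 17 is 8 — never all 9.
So the move cannot be finished within 17 crossings. (The shortest complete plan takes 19:)
1. Guard goes to cell block B with Rhea.  [cell block A: Alma, Bram, Cato, Dara, Evan, Gus, Mina, Quin | cell block B: Rhea]
2. Guard goes back to cell block A alone.  [cell block A: Alma, Bram, Cato, Dara, Evan, Gus, Mina, Quin | cell block B: Rhea]
3. Guard goes to cell block B with Gus.  [cell block A: Alma, Bram, Cato, Dara, Evan, Mina, Quin | cell block B: Gus, Rhea]
4. Guard goes back to cell block A alone.  [cell block A: Alma, Bram, Cato, Dara, Evan, Mina, Quin | cell block B: Gus, Rhea]
5. Guard goes to cell block B with Alma.  [cell block A: Bram, Cato, Dara, Evan, Mina, Quin | cell block B: Alma, Gus, Rhea]
6. Guard goes back to cell block A alone.  [cell block A: Bram, Cato, Dara, Evan, Mina, Quin | cell block B: Alma, Gus, Rhea]
7. Guard goes to cell block B with Dara.  [cell block A: Bram, Cato, Evan, Mina, Quin | cell block B: Alma, Dara, Gus, Rhea]
8. Guard goes back to cell block A with Rhea.  [cell block A: Bram, Cato, Evan, Mina, Quin, Rhea | cell block B: Alma, Dara, Gus]
9. Guard goes to cell block B with Bram.  [cell block A: Cato, Evan, Mina, Quin, Rhea | cell block B: Alma, Bram, Dara, Gus]
10. Guard goes back to cell block A alone.  [cell block A: Cato, Evan, Mina, Quin, Rhea | cell block B: Alma, Bram, Dara, Gus]
11. Guard goes to cell block B with Evan.  [cell block A: Cato, Mina, Quin, Rhea | cell block B: Alma, Bram, Dara, Evan, Gus]
12. Guard goes back to cell block A alone.  [cell block A: Cato, Mina, Quin, Rhea | cell block B: Alma, Bram, Dara, Evan, Gus]
13. Guard goes to cell block B with Cato.  [cell block A: Mina, Quin, Rhea | cell block B: Alma, Bram, Cato, Dara, Evan, Gus]
14. Guard goes back to cell block A alone.  [cell block A: Mina, Quin, Rhea | cell block B: Alma, Bram, Cato, Dara, Evan, Gus]
15. Guard goes to cell block B with Mina.  [cell block A: Quin, Rhea | cell block B: Alma, Bram, Cato, Dara, Evan, Gus, Mina]
16. Guard goes back to cell block A alone.  [cell block A: Quin, Rhea | cell block B: Alma, Bram, Cato, Dara, Evan, Gus, Mina]
17. Guard goes to cell block B with Quin.  [cell block A: Rhea | cell block B: Alma, Bram, Cato, Dara, Evan, Gus, Mina, Quin]
18. Guard goes back to cell block A alone.  [cell block A: Rhea | cell block B: Alma, Bram, Cato, Dara, Evan, Gus, Mina, Quin]
19. Guard goes to cell block B with Rhea.  [cell block A: — | cell block B: Alma, Bram, Cato, Dara, Evan, Gus, Mina, Quin, Rhea]

No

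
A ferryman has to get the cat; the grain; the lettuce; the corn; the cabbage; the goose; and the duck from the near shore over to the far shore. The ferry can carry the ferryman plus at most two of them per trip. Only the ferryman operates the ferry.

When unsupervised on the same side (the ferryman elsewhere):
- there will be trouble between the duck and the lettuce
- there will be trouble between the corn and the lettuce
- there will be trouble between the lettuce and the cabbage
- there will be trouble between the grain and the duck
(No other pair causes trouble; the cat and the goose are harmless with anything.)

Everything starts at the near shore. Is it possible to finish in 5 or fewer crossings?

No

Counting alone: the ferryman can take at most 2 across per trip to the far shore, so moving all 7 needs at least 4 loaded trips out, with a return between consecutive ones — at least 7 crossings.
Since 5 < 7, 5 crossings cannot be enough. (The shortest complete plan in fact takes 7:)
1. Ferryman goes to the far shore with the grain and the lettuce.  [the near shore: the cabbage, the cat, the corn, the duck, the goose | the far shore: the grain, the lettuce]
2. Ferryman goes back to the near shore alone.  [the near shore: the cabbage, the cat, the corn, the duck, the goose | the far shore: the grain, the lettuce]
3. Ferryman goes to the far shore with the cat and the goose.  [the near shore: the cabbage, the corn, the duck | the far shore: the cat, the goose, the grain, the lettuce]
4. Ferryman goes back to the near shore alone.  [the near shore: the cabbage, the corn, the duck | the far shore: the cat, the goose, the grain, the lettuce]
5. Ferryman goes to the far shore with the cabbage and the corn.  [the near shore: the duck | the far shore: the cabbage, the cat, the corn, the goose, the grain, the lettuce]
6. Ferryman goes back to the near shore with the lettuce.  [the near shore: the duck, the lettuce | the far shore: the cabbage, the cat, the corn, the goose, the grain]
7. Ferryman goes to the far shore with the duck and the lettuce.  [the near shore: — | the far shore: the cabbage, the cat, the corn, the duck, the goose, the grain, the lettuce]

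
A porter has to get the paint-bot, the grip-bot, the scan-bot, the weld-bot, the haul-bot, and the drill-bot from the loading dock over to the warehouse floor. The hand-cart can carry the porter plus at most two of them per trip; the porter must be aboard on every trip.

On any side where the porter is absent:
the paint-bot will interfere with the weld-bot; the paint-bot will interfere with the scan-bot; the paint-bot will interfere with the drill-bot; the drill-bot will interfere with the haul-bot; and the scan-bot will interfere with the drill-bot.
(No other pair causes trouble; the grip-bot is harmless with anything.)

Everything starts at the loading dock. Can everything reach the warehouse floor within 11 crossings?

Yes — this plan uses 9 crossings (≤ 11):
1. Porter goes to the warehouse floor with the drill-bot and the paint-bot.  [the loading dock: the grip-bot, the haul-bot, the scan-bot, the weld-bot | the warehouse floor: the drill-bot, the paint-bot]
2. Porter goes back to the loading dock with the paint-bot.  [the loading dock: the grip-bot, the haul-bot, the paint-bot, the scan-bot, the weld-bot | the warehouse floor: the drill-bot]
3. Porter goes to the warehouse floor with the grip-bot and the paint-bot.  [the loading dock: the haul-bot, the scan-bot, the weld-bot | the warehouse floor: the drill-bot, the grip-bot, the paint-bot]
4. Porter goes back to the loading dock with the paint-bot.  [the loading dock: the haul-bot, the paint-bot, the scan-bot, the weld-bot | the warehouse floor: the drill-bot, the grip-bot]
5. Porter goes to the warehouse floor with the paint-bot and the weld-bot.  [the loading dock: the haul-bot, the scan-bot | the warehouse floor: the drill-bot, the grip-bot, the paint-bot, the weld-bot]
6. Porter goes back to the loading dock with the paint-bot.  [the loading dock: the haul-bot, the paint-bot, the scan-bot | the warehouse floor: the drill-bot, the grip-bot, the weld-bot]
7. Porter goes to the warehouse floor with the haul-bot and the scan-bot.  [the loading dock: the paint-bot | the warehouse floor: the drill-bot, the grip-bot, the haul-bot, the scan-bot, the weld-bot]
8. Porter goes back to the loading dock with the drill-bot.  [the loading dock: the drill-bot, the paint-bot | the warehouse floor: the grip-bot, the haul-bot, the scan-bot, the weld-bot]
9. Porter goes to the warehouse floor with the drill-bot and the paint-bot.  [the loading dock: — | the warehouse floor: the drill-bot, the grip-bot, the haul-bot, the paint-bot, the scan-bot, the weld-bot]

Yes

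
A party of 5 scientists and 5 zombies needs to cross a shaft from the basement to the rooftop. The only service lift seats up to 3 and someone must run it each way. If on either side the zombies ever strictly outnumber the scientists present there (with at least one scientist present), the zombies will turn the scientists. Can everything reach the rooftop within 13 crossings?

Yes — this plan uses 11 crossings (≤ 13):
1. 2 zombies → the rooftop.  (the basement: 5S 3Z; the rooftop: 0S 2Z)
2. 1 zombie ← the basement.  (the basement: 5S 4Z; the rooftop: 0S 1Z)
3. 3 zombies → the rooftop.  (the basement: 5S 1Z; the rooftop: 0S 4Z)
4. 1 zombie ← the basement.  (the basement: 5S 2Z; the rooftop: 0S 3Z)
5. 3 scientists → the rooftop.  (the basement: 2S 2Z; the rooftop: 3S 3Z)
6. 1 scientist and 1 zombie ← the basement.  (the basement: 3S 3Z; the rooftop: 2S 2Z)
7. 3 scientists → the rooftop.  (the basement: 0S 3Z; the rooftop: 5S 2Z)
8. 1 zombie ← the basement.  (the basement: 0S 4Z; the rooftop: 5S 1Z)
9. 2 zombies → the rooftop.  (the basement: 0S 2Z; the rooftop: 5S 3Z)
10. 1 zombie ← the basement.  (the basement: 0S 3Z; the rooftop: 5S 2Z)
11. 3 zombies → the rooftop.  (the basement: 0S 0Z; the rooftop: 5S 5Z)

Yes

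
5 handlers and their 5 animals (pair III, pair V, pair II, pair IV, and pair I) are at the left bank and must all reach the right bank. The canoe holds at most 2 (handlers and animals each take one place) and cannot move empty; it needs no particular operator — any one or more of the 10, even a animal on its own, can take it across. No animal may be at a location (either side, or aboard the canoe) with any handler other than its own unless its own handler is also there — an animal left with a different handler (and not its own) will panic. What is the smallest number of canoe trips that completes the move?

Following every safe sequence of crossings from the start, the most of the 10 that can be at the right bank as the canoe arrives there on crossings 1, 3, 5, 7 is 2, 3, 4, 5 respectively; the best ever achieved is 5 of 10.
From crossing 9 on, no configuration arises that was not already reachable earlier: only 82 distinct safe configurations (who is on which side, and where the canoe is) can ever be reached, none of them has everyone across, and every continuation just revisits them. So no valid plan exists.

impossible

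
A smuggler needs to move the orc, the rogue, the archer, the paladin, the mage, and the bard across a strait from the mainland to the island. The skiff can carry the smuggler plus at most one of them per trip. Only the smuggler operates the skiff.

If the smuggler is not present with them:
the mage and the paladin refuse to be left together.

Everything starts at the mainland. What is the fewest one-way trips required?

Counting alone: the smuggler can take at most 1 across per trip to the island, so moving all 6 needs at least 6 loaded trips out, with a return between consecutive ones — at least 11 crossings.
The plan below uses exactly 11 crossings, so it is optimal:
1. Smuggler goes to the island with the paladin.
2. Smuggler goes back to the mainland alone.
3. Smuggler goes to the island with the orc.
4. Smuggler goes back to the mainland alone.
5. Smuggler goes to the island with the rogue.
6. Smuggler goes back to the mainland alone.
7. Smuggler goes to the island with the archer.
8. Smuggler goes back to the mainland alone.
9. Smuggler goes to the island with the bard.
10. Smuggler goes back to the mainland alone.
11. Smuggler goes to the island with the mage.

11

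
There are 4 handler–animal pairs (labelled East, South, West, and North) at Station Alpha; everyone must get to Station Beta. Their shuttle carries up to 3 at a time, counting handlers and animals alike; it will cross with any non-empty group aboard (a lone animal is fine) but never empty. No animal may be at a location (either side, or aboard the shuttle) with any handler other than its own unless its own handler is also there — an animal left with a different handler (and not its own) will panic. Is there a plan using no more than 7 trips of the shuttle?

Counting alone: each trip to Station Beta takes at most 3 across and each return brings at least 1 back, so after t trips out (and t−1 returns) at most 3t − (t−1) of the 8 are across; that first reaches 8 at t = 4, so at least 7 crossings are needed.
The safety rule pushes this higher. Following every safe sequence of crossings, the most of the 8 that can be at Station Beta as the shuttle arrives there on crossing 7 is 7 — never all 8.
So the move cannot be finished within 7 crossings. (The shortest complete plan takes 9:)
1. animal East and handler East cross → Station Beta.
2. handler East crosses ← Station Alpha.
3. animal South, handler East, and handler South cross → Station Beta.
4. animal East and handler East cross ← Station Alpha.
5. handler East, handler North, and handler West cross → Station Beta.
6. animal South crosses ← Station Alpha.
7. animal East and animal South cross → Station Beta.
8. animal East crosses ← Station Alpha.
9. animal East, animal North, and animal West cross → Station Beta.

No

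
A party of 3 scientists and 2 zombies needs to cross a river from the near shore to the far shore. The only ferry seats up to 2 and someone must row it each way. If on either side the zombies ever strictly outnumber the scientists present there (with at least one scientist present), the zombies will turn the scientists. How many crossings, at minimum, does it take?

7

Counting alone: each trip to the far shore takes at most 2 across and each return brings at least 1 back, so after t trips out (and t−1 returns) at most 2t − (t−1) of the 5 are across; that first reaches 5 at t = 4, so at least 7 crossings are needed.
The plan below uses exactly 7 crossings, so it is optimal:
1. 2 zombies → the far shore.  (the near shore: 3S 0Z; the far shore: 0S 2Z)
2. 1 zombie ← the near shore.  (the near shore: 3S 1Z; the far shore: 0S 1Z)
3. 2 scientists → the far shore.  (the near shore: 1S 1Z; the far shore: 2S 1Z)
4. 1 scientist ← the near shore.  (the near shore: 2S 1Z; the far shore: 1S 1Z)
5. 1 scientist and 1 zombie → the far shore.  (the near shore: 1S 0Z; the far shore: 2S 2Z)
6. 1 zombie ← the near shore.  (the near shore: 1S 1Z; the far shore: 2S 1Z)
7. 1 scientist and 1 zombie → the far shore.  (the near shore: 0S 0Z; the far shore: 3S 2Z)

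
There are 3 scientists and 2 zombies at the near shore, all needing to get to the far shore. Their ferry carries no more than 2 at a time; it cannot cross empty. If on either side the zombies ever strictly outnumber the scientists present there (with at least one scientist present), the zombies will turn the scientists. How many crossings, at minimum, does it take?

7

Counting alone: each trip to the far shore takes at most 2 across and each return brings at least 1 back, so after t trips out (and t−1 returns) at most 2t − (t−1) of the 5 are across; that first reaches 5 at t = 4, so at least 7 crossings are needed.
The plan below uses exactly 7 crossings, so it is optimal:
1. 2 zombies → the far shore.  (the near shore: 3S 0Z; the far shore: 0S 2Z)
2. 1 zombie ← the near shore.  (the near shore: 3S 1Z; the far shore: 0S 1Z)
3. 2 scientists → the far shore.  (the near shore: 1S 1Z; the far shore: 2S 1Z)
4. 1 scientist ← the near shore.  (the near shore: 2S 1Z; the far shore: 1S 1Z)
5. 1 scientist and 1 zombie → the far shore.  (the near shore: 1S 0Z; the far shore: 2S 2Z)
6. 1 zombie ← the near shore.  (the near shore: 1S 1Z; the far shore: 2S 1Z)
7. 1 scientist and 1 zombie → the far shore.  (the near shore: 0S 0Z; the far shore: 3S 2Z)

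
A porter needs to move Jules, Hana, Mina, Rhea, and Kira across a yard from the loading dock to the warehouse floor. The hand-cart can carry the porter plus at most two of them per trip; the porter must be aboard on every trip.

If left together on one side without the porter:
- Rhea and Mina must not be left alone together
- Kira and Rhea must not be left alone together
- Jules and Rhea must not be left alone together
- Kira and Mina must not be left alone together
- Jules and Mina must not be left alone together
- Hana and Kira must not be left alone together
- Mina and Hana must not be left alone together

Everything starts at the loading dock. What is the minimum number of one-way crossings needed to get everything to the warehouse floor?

impossible

Whatever the first load, the items left behind include a forbidden pair without the porter. No opening move is safe, so no plan exists.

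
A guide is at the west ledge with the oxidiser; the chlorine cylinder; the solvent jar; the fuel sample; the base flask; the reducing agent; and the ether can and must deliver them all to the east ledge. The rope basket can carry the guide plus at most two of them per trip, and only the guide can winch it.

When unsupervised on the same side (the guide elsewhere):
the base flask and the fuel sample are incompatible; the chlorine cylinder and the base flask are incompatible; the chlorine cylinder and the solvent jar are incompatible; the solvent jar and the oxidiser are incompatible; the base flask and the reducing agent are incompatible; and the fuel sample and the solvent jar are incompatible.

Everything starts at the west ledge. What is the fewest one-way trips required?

Counting alone: the guide can take at most 2 across per trip to the east ledge, so moving all 7 needs at least 4 loaded trips out, with a return between consecutive ones — at least 7 crossings.
The safety rule pushes this higher. Following every safe sequence of crossings, the most of the 7 that can be at the east ledge as the rope basket arrives there on crossing 7 is 6 — never all 7.
So no plan with fewer than 9 crossings exists, and this one achieves 9:
1. Guide goes to the east ledge with the base flask and the solvent jar.
2. Guide goes back to the west ledge alone.
3. Guide goes to the east ledge with the oxidiser.
4. Guide goes back to the west ledge with the solvent jar.
5. Guide goes to the east ledge with the chlorine cylinder and the fuel sample.
6. Guide goes back to the west ledge with the base flask.
7. Guide goes to the east ledge with the ether can and the reducing agent.
8. Guide goes back to the west ledge alone.
9. Guide goes to the east ledge with the base flask and the solvent jar.

9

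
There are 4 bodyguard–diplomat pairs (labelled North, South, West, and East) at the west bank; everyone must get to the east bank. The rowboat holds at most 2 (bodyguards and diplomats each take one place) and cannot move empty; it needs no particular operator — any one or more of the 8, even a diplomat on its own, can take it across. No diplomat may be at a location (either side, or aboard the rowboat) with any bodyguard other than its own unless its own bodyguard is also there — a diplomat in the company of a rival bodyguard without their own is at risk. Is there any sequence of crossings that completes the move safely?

Following every safe sequence of crossings from the start, the most of the 8 that can be at the east bank as the rowboat arrives there on crossings 1, 3, 5 is 2, 3, 4 respectively; the best ever achieved is 4 of 8.
From crossing 7 on, no configuration arises that was not already reachable earlier: only 44 distinct safe configurations (who is on which side, and where the rowboat is) can ever be reached, none of them has everyone across, and every continuation just revisits them. So no valid plan exists.

No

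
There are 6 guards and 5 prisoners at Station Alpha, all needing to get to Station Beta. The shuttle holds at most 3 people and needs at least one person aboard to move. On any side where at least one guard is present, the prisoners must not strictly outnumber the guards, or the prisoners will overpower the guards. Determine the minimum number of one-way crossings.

Counting alone: each trip to Station Beta takes at most 3 across and each return brings at least 1 back, so after t trips out (and t−1 returns) at most 3t − (t−1) of the 11 are across; that first reaches 11 at t = 5, so at least 9 crossings are needed.
The plan below uses exactly 9 crossings, so it is optimal:
1. 3 prisoners → Station Beta.  (Station Alpha: 6G 2P; Station Beta: 0G 3P)
2. 1 prisoner ← Station Alpha.  (Station Alpha: 6G 3P; Station Beta: 0G 2P)
3. 3 guards → Station Beta.  (Station Alpha: 3G 3P; Station Beta: 3G 2P)
4. 1 guard ← Station Alpha.  (Station Alpha: 4G 3P; Station Beta: 2G 2P)
5. 2 guards and 1 prisoner → Station Beta.  (Station Alpha: 2G 2P; Station Beta: 4G 3P)
6. 1 guard ← Station Alpha.  (Station Alpha: 3G 2P; Station Beta: 3G 3P)
7. 2 guards and 1 prisoner → Station Beta.  (Station Alpha: 1G 1P; Station Beta: 5G 4P)
8. 1 guard ← Station Alpha.  (Station Alpha: 2G 1P; Station Beta: 4G 4P)
9. 2 guards and 1 prisoner → Station Beta.  (Station Alpha: 0G 0P; Station Beta: 6G 5P)

9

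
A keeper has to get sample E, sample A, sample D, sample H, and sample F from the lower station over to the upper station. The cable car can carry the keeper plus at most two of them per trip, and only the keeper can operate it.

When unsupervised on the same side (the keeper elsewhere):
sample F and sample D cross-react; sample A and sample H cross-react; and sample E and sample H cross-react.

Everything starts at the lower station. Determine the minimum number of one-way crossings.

Counting alone: the keeper can take at most 2 across per trip to the upper station, so moving all 5 needs at least 3 loaded trips out, with a return between consecutive ones — at least 5 crossings.
The plan below uses exactly 5 crossings, so it is optimal:
1. Keeper goes to the upper station with sample D and sample H.  [the lower station: sample A, sample E, sample F | the upper station: sample D, sample H]
2. Keeper goes back to the lower station alone.  [the lower station: sample A, sample E, sample F | the upper station: sample D, sample H]
3. Keeper goes to the upper station with sample A and sample E.  [the lower station: sample F | the upper station: sample A, sample D, sample E, sample H]
4. Keeper goes back to the lower station with sample H.  [the lower station: sample F, sample H | the upper station: sample A, sample D, sample E]
5. Keeper goes to the upper station with sample F and sample H.  [the lower station: — | the upper station: sample A, sample D, sample E, sample F, sample H]

5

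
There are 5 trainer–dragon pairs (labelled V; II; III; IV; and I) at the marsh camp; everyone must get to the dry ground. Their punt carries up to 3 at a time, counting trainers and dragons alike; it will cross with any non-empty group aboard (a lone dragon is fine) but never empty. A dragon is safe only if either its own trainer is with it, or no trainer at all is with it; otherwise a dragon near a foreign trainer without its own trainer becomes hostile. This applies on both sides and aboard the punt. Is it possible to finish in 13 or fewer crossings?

Yes

Yes — this plan uses 11 crossings (≤ 13):
1. dragon V and trainer V cross → the dry ground.
2. trainer V crosses ← the marsh camp.
3. dragon II, dragon III, and dragon IV cross → the dry ground.
4. dragon V crosses ← the marsh camp.
5. trainer II, trainer III, and trainer IV cross → the dry ground.
6. dragon II and trainer II cross ← the marsh camp.
7. trainer I, trainer II, and trainer V cross → the dry ground.
8. dragon III crosses ← the marsh camp.
9. dragon II and dragon V cross → the dry ground.
10. dragon V crosses ← the marsh camp.
11. dragon I, dragon III, and dragon V cross → the dry ground.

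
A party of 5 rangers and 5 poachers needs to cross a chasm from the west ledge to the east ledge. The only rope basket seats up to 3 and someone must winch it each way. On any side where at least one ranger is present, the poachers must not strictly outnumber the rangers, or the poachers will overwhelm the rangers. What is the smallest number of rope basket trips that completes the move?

Counting alone: each trip to the east ledge takes at most 3 across and each return brings at least 1 back, so after t trips out (and t−1 returns) at most 3t − (t−1) of the 10 are across; that first reaches 10 at t = 5, so at least 9 crossings are needed.
The safety rule pushes this higher. Following every safe sequence of crossings, the most of the 10 that can be at the east ledge as the rope basket arrives there on crossing 9 is 9 — never all 10.
So no plan with fewer than 11 crossings exists, and this one achieves 11:
1. 2 poachers → the east ledge.  (the west ledge: 5R 3P; the east ledge: 0R 2P)
2. 1 poacher ← the west ledge.  (the west ledge: 5R 4P; the east ledge: 0R 1P)
3. 3 poachers → the east ledge.  (the west ledge: 5R 1P; the east ledge: 0R 4P)
4. 1 poacher ← the west ledge.  (the west ledge: 5R 2P; the east ledge: 0R 3P)
5. 3 rangers → the east ledge.  (the west ledge: 2R 2P; the east ledge: 3R 3P)
6. 1 ranger and 1 poacher ← the west ledge.  (the west ledge: 3R 3P; the east ledge: 2R 2P)
7. 3 rangers → the east ledge.  (the west ledge: 0R 3P; the east ledge: 5R 2P)
8. 1 poacher ← the west ledge.  (the west ledge: 0R 4P; the east ledge: 5R 1P)
9. 2 poachers → the east ledge.  (the west ledge: 0R 2P; the east ledge: 5R 3P)
10. 1 poacher ← the west ledge.  (the west ledge: 0R 3P; the east ledge: 5R 2P)
11. 3 poachers → the east ledge.  (the west ledge: 0R 0P; the east ledge: 5R 5P)

11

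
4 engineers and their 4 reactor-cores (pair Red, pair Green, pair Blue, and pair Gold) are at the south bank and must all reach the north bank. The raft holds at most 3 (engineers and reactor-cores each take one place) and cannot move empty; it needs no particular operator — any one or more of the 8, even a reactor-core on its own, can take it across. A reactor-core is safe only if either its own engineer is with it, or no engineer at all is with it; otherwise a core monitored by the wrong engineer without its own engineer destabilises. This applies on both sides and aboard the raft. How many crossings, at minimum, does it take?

9

Counting alone: each trip to the north bank takes at most 3 across and each return brings at least 1 back, so after t trips out (and t−1 returns) at most 3t − (t−1) of the 8 are across; that first reaches 8 at t = 4, so at least 7 crossings are needed.
The safety rule pushes this higher. Following every safe sequence of crossings, the most of the 8 that can be at the north bank as the raft arrives there on crossing 7 is 7 — never all 8.
So no plan with fewer than 9 crossings exists, and this one achieves 9:
1. engineer Red and reactor-core Red cross → the north bank.
2. engineer Red crosses ← the south bank.
3. engineer Green, engineer Red, and reactor-core Green cross → the north bank.
4. engineer Red and reactor-core Red cross ← the south bank.
5. engineer Blue, engineer Gold, and engineer Red cross → the north bank.
6. reactor-core Green crosses ← the south bank.
7. reactor-core Green and reactor-core Red cross → the north bank.
8. reactor-core Red crosses ← the south bank.
9. reactor-core Blue, reactor-core Gold, and reactor-core Red cross → the north bank.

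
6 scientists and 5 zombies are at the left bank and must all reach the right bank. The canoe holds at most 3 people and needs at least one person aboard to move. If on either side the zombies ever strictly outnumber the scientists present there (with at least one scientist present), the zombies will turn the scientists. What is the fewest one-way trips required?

Counting alone: each trip to the right bank takes at most 3 across and each return brings at least 1 back, so after t trips out (and t−1 returns) at most 3t − (t−1) of the 11 are across; that first reaches 11 at t = 5, so at least 9 crossings are needed.
The plan below uses exactly 9 crossings, so it is optimal:
1. 3 zombies → the right bank.  (the left bank: 6S 2Z; the right bank: 0S 3Z)
2. 1 zombie ← the left bank.  (the left bank: 6S 3Z; the right bank: 0S 2Z)
3. 3 scientists → the right bank.  (the left bank: 3S 3Z; the right bank: 3S 2Z)
4. 1 scientist ← the left bank.  (the left bank: 4S 3Z; the right bank: 2S 2Z)
5. 2 scientists and 1 zombie → the right bank.  (the left bank: 2S 2Z; the right bank: 4S 3Z)
6. 1 scientist ← the left bank.  (the left bank: 3S 2Z; the right bank: 3S 3Z)
7. 2 scientists and 1 zombie → the right bank.  (the left bank: 1S 1Z; the right bank: 5S 4Z)
8. 1 scientist ← the left bank.  (the left bank: 2S 1Z; the right bank: 4S 4Z)
9. 2 scientists and 1 zombie → the right bank.  (the left bank: 0S 0Z; the right bank: 6S 5Z)

9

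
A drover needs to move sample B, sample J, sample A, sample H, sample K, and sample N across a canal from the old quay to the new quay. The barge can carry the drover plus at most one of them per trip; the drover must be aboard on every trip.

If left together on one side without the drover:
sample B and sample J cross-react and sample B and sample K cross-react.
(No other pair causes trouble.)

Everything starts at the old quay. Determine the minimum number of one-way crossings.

13

Counting alone: the drover can take at most 1 across per trip to the new quay, so moving all 6 needs at least 6 loaded trips out, with a return between consecutive ones — at least 11 crossings.
The safety rule pushes this higher. Following every safe sequence of crossings, the most of the 6 that can be at the new quay as the barge arrives there on crossing 11 is 5 — never all 6.
So no plan with fewer than 13 crossings exists, and this one achieves 13:
1. Drover goes to the new quay with sample B.
2. Drover goes back to the old quay alone.
3. Drover goes to the new quay with sample J.
4. Drover goes back to the old quay with sample B.
5. Drover goes to the new quay with sample K.
6. Drover goes back to the old quay alone.
7. Drover goes to the new quay with sample A.
8. Drover goes back to the old quay alone.
9. Drover goes to the new quay with sample H.
10. Drover goes back to the old quay alone.
11. Drover goes to the new quay with sample N.
12. Drover goes back to the old quay alone.
13. Drover goes to the new quay with sample B.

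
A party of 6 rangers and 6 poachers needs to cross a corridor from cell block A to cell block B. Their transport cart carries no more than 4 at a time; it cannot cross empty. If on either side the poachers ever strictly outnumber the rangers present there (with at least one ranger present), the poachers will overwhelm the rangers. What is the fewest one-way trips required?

9

Counting alone: each trip to cell block B takes at most 4 across and each return brings at least 1 back, so after t trips out (and t−1 returns) at most 4t − (t−1) of the 12 are across; that first reaches 12 at t = 4, so at least 7 crossings are needed.
The safety rule pushes this higher. Following every safe sequence of crossings, the most of the 12 that can be at cell block B as the transport cart arrives there on crossing 7 is 11 — never all 12.
So no plan with fewer than 9 crossings exists, and this one achieves 9:
1. 2 poachers → cell block B.  (cell block A: 6R 4P; cell block B: 0R 2P)
2. 1 poacher ← cell block A.  (cell block A: 6R 5P; cell block B: 0R 1P)
3. 4 poachers → cell block B.  (cell block A: 6R 1P; cell block B: 0R 5P)
4. 1 poacher ← cell block A.  (cell block A: 6R 2P; cell block B: 0R 4P)
5. 4 rangers → cell block B.  (cell block A: 2R 2P; cell block B: 4R 4P)
6. 1 ranger and 1 poacher ← cell block A.  (cell block A: 3R 3P; cell block B: 3R 3P)
7. 2 rangers and 2 poachers → cell block B.  (cell block A: 1R 1P; cell block B: 5R 5P)
8. 1 ranger and 1 poacher ← cell block A.  (cell block A: 2R 2P; cell block B: 4R 4P)
9. 2 rangers and 2 poachers → cell block B.  (cell block A: 0R 0P; cell block B: 6R 6P)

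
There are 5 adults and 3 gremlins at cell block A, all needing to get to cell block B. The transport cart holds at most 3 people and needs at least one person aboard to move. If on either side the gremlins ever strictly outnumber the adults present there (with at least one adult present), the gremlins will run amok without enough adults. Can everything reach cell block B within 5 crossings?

Counting alone: each trip to cell block B takes at most 3 across and each return brings at least 1 back, so after t trips out (and t−1 returns) at most 3t − (t−1) of the 8 are across; that first reaches 8 at t = 4, so at least 7 crossings are needed.
Since 5 < 7, 5 crossings cannot be enough. (The shortest complete plan in fact takes 7:)
1. 2 gremlins → cell block B.  (cell block A: 5A 1G; cell block B: 0A 2G)
2. 1 gremlin ← cell block A.  (cell block A: 5A 2G; cell block B: 0A 1G)
3. 2 adults and 1 gremlin → cell block B.  (cell block A: 3A 1G; cell block B: 2A 2G)
4. 1 gremlin ← cell block A.  (cell block A: 3A 2G; cell block B: 2A 1G)
5. 1 adult and 2 gremlins → cell block B.  (cell block A: 2A 0G; cell block B: 3A 3G)
6. 1 gremlin ← cell block A.  (cell block A: 2A 1G; cell block B: 3A 2G)
7. 2 adults and 1 gremlin → cell block B.  (cell block A: 0A 0G; cell block B: 5A 3G)

No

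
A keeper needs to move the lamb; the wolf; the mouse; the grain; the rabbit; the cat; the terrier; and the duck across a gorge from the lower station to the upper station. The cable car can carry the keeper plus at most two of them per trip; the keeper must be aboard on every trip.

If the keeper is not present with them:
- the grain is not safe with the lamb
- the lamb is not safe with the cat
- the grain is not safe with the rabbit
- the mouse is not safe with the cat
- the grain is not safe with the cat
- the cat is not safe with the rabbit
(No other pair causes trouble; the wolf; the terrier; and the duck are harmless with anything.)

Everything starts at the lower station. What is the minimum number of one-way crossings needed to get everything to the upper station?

13

Counting alone: the keeper can take at most 2 across per trip to the upper station, so moving all 8 needs at least 4 loaded trips out, with a return between consecutive ones — at least 7 crossings.
The safety rule pushes this higher. Following every safe sequence of crossings, the most of the 8 that can be at the upper station as the cable car arrives there on crossings 7, 9, 11 is 5, 6, 7 respectively — never all 8.
So no plan with fewer than 13 crossings exists, and this one achieves 13:
1. Keeper goes to the upper station with the cat and the grain.
2. Keeper goes back to the lower station with the grain.
3. Keeper goes to the upper station with the lamb and the rabbit.
4. Keeper goes back to the lower station with the cat.
5. Keeper goes to the upper station with the cat and the wolf.
6. Keeper goes back to the lower station with the cat.
7. Keeper goes to the upper station with the grain and the mouse.
8. Keeper goes back to the lower station with the grain.
9. Keeper goes to the upper station with the grain and the terrier.
10. Keeper goes back to the lower station with the grain.
11. Keeper goes to the upper station with the duck and the grain.
12. Keeper goes back to the lower station with the grain.
13. Keeper goes to the upper station with the cat and the grain.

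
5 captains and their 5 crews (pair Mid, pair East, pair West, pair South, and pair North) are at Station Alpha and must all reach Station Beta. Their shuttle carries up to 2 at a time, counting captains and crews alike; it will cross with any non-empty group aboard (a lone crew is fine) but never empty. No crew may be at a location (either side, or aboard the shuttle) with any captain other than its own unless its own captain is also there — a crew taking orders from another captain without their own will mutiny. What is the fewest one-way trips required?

Following every safe sequence of crossings from the start, the most of the 10 that can be at Station Beta as the shuttle arrives there on crossings 1, 3, 5, 7 is 2, 3, 4, 5 respectively; the best ever achieved is 5 of 10.
From crossing 9 on, no configuration arises that was not already reachable earlier: only 82 distinct safe configurations (who is on which side, and where the shuttle is) can ever be reached, none of them has everyone across, and every continuation just revisits them. So no valid plan exists.

impossible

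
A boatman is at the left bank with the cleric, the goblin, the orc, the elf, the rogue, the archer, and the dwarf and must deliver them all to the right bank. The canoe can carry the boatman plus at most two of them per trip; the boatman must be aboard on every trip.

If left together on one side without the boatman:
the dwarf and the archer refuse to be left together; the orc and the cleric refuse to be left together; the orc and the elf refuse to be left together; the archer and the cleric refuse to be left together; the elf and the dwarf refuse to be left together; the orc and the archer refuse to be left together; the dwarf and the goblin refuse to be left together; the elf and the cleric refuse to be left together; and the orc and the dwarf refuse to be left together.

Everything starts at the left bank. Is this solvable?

Whatever the first load, the items left behind include a forbidden pair without the boatman. No opening move is safe, so no plan exists.

No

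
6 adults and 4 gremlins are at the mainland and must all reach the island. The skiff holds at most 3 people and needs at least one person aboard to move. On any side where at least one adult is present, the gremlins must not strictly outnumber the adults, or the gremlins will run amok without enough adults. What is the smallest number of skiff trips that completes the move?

Counting alone: each trip to the island takes at most 3 across and each return brings at least 1 back, so after t trips out (and t−1 returns) at most 3t − (t−1) of the 10 are across; that first reaches 10 at t = 5, so at least 9 crossings are needed.
The plan below uses exactly 9 crossings, so it is optimal:
1. 2 gremlins → the island.  (the mainland: 6A 2G; the island: 0A 2G)
2. 1 gremlin ← the mainland.  (the mainland: 6A 3G; the island: 0A 1G)
3. 3 gremlins → the island.  (the mainland: 6A 0G; the island: 0A 4G)
4. 1 gremlin ← the mainland.  (the mainland: 6A 1G; the island: 0A 3G)
5. 3 adults → the island.  (the mainland: 3A 1G; the island: 3A 3G)
6. 1 gremlin ← the mainland.  (the mainland: 3A 2G; the island: 3A 2G)
7. 1 adult and 2 gremlins → the island.  (the mainland: 2A 0G; the island: 4A 4G)
8. 1 gremlin ← the mainland.  (the mainland: 2A 1G; the island: 4A 3G)
9. 2 adults and 1 gremlin → the island.  (the mainland: 0A 0G; the island: 6A 4G)

9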